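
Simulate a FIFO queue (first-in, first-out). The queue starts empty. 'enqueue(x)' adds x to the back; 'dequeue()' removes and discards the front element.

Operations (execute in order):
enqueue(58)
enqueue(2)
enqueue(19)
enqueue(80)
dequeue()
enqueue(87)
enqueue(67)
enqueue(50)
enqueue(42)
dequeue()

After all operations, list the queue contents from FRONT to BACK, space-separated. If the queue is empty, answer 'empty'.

enqueue(58): [58]
enqueue(2): [58, 2]
enqueue(19): [58, 2, 19]
enqueue(80): [58, 2, 19, 80]
dequeue(): [2, 19, 80]
enqueue(87): [2, 19, 80, 87]
enqueue(67): [2, 19, 80, 87, 67]
enqueue(50): [2, 19, 80, 87, 67, 50]
enqueue(42): [2, 19, 80, 87, 67, 50, 42]
dequeue(): [19, 80, 87, 67, 50, 42]

Answer: 19 80 87 67 50 42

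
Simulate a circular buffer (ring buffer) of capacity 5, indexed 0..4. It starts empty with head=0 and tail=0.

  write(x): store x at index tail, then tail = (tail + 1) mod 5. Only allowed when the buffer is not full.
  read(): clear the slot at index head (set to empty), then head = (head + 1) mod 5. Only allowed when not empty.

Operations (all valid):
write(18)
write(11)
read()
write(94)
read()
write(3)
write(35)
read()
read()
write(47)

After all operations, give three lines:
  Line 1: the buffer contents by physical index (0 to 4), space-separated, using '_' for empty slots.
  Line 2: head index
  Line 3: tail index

Answer: 47 _ _ _ 35
4
1

Derivation:
write(18): buf=[18 _ _ _ _], head=0, tail=1, size=1
write(11): buf=[18 11 _ _ _], head=0, tail=2, size=2
read(): buf=[_ 11 _ _ _], head=1, tail=2, size=1
write(94): buf=[_ 11 94 _ _], head=1, tail=3, size=2
read(): buf=[_ _ 94 _ _], head=2, tail=3, size=1
write(3): buf=[_ _ 94 3 _], head=2, tail=4, size=2
write(35): buf=[_ _ 94 3 35], head=2, tail=0, size=3
read(): buf=[_ _ _ 3 35], head=3, tail=0, size=2
read(): buf=[_ _ _ _ 35], head=4, tail=0, size=1
write(47): buf=[47 _ _ _ 35], head=4, tail=1, size=2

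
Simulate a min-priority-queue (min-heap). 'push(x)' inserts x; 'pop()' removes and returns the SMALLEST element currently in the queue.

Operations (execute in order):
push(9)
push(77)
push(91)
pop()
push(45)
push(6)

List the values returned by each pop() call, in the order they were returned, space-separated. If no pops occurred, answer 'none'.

push(9): heap contents = [9]
push(77): heap contents = [9, 77]
push(91): heap contents = [9, 77, 91]
pop() → 9: heap contents = [77, 91]
push(45): heap contents = [45, 77, 91]
push(6): heap contents = [6, 45, 77, 91]

Answer: 9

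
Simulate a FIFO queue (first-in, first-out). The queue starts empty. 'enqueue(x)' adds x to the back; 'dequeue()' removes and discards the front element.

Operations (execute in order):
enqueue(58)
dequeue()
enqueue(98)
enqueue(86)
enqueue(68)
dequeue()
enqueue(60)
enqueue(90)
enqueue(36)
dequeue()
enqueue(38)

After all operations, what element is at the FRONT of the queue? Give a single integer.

enqueue(58): queue = [58]
dequeue(): queue = []
enqueue(98): queue = [98]
enqueue(86): queue = [98, 86]
enqueue(68): queue = [98, 86, 68]
dequeue(): queue = [86, 68]
enqueue(60): queue = [86, 68, 60]
enqueue(90): queue = [86, 68, 60, 90]
enqueue(36): queue = [86, 68, 60, 90, 36]
dequeue(): queue = [68, 60, 90, 36]
enqueue(38): queue = [68, 60, 90, 36, 38]

Answer: 68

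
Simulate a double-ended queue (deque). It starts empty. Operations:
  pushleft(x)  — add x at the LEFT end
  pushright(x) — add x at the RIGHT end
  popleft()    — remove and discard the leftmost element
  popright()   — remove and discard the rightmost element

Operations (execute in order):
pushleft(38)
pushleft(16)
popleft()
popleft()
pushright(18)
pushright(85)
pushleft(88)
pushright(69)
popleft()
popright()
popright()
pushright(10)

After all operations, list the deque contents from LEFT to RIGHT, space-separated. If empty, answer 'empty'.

Answer: 18 10

Derivation:
pushleft(38): [38]
pushleft(16): [16, 38]
popleft(): [38]
popleft(): []
pushright(18): [18]
pushright(85): [18, 85]
pushleft(88): [88, 18, 85]
pushright(69): [88, 18, 85, 69]
popleft(): [18, 85, 69]
popright(): [18, 85]
popright(): [18]
pushright(10): [18, 10]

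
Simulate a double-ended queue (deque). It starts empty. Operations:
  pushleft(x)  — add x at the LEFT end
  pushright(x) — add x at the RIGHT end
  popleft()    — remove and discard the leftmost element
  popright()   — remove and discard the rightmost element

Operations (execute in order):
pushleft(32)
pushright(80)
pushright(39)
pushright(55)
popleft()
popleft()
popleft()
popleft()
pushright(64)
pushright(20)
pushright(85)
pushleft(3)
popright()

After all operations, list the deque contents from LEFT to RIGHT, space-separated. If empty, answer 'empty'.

Answer: 3 64 20

Derivation:
pushleft(32): [32]
pushright(80): [32, 80]
pushright(39): [32, 80, 39]
pushright(55): [32, 80, 39, 55]
popleft(): [80, 39, 55]
popleft(): [39, 55]
popleft(): [55]
popleft(): []
pushright(64): [64]
pushright(20): [64, 20]
pushright(85): [64, 20, 85]
pushleft(3): [3, 64, 20, 85]
popright(): [3, 64, 20]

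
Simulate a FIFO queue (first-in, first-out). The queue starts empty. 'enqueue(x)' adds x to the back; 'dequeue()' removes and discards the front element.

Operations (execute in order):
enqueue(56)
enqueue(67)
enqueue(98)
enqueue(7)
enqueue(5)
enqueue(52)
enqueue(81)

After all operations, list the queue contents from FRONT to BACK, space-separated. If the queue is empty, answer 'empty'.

enqueue(56): [56]
enqueue(67): [56, 67]
enqueue(98): [56, 67, 98]
enqueue(7): [56, 67, 98, 7]
enqueue(5): [56, 67, 98, 7, 5]
enqueue(52): [56, 67, 98, 7, 5, 52]
enqueue(81): [56, 67, 98, 7, 5, 52, 81]

Answer: 56 67 98 7 5 52 81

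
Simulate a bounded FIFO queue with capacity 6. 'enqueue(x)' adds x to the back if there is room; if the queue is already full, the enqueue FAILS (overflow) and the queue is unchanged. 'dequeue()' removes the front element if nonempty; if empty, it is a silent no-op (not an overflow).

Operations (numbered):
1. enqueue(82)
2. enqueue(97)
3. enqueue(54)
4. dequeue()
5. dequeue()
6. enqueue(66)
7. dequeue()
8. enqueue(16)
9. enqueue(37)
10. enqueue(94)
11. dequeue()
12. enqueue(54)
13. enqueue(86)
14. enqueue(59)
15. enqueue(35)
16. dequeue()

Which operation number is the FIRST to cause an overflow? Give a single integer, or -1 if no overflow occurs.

Answer: 15

Derivation:
1. enqueue(82): size=1
2. enqueue(97): size=2
3. enqueue(54): size=3
4. dequeue(): size=2
5. dequeue(): size=1
6. enqueue(66): size=2
7. dequeue(): size=1
8. enqueue(16): size=2
9. enqueue(37): size=3
10. enqueue(94): size=4
11. dequeue(): size=3
12. enqueue(54): size=4
13. enqueue(86): size=5
14. enqueue(59): size=6
15. enqueue(35): size=6=cap → OVERFLOW (fail)
16. dequeue(): size=5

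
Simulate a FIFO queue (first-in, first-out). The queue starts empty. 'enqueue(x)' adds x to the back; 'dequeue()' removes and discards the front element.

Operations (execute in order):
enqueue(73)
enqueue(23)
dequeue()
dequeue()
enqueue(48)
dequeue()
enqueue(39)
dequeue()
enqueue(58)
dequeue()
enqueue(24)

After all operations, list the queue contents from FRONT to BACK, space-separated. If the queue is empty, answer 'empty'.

Answer: 24

Derivation:
enqueue(73): [73]
enqueue(23): [73, 23]
dequeue(): [23]
dequeue(): []
enqueue(48): [48]
dequeue(): []
enqueue(39): [39]
dequeue(): []
enqueue(58): [58]
dequeue(): []
enqueue(24): [24]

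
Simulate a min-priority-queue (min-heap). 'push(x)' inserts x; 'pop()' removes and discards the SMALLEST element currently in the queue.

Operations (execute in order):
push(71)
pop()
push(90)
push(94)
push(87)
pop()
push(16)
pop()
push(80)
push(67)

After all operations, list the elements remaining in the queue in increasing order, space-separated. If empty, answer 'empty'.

Answer: 67 80 90 94

Derivation:
push(71): heap contents = [71]
pop() → 71: heap contents = []
push(90): heap contents = [90]
push(94): heap contents = [90, 94]
push(87): heap contents = [87, 90, 94]
pop() → 87: heap contents = [90, 94]
push(16): heap contents = [16, 90, 94]
pop() → 16: heap contents = [90, 94]
push(80): heap contents = [80, 90, 94]
push(67): heap contents = [67, 80, 90, 94]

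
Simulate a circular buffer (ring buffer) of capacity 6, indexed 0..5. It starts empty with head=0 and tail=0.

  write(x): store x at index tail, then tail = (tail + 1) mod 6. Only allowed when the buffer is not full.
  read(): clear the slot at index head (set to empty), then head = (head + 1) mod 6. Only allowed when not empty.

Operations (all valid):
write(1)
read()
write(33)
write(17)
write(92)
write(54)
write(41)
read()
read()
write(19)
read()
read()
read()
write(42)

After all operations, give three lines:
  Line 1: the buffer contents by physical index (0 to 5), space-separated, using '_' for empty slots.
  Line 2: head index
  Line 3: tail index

Answer: 19 42 _ _ _ _
0
2

Derivation:
write(1): buf=[1 _ _ _ _ _], head=0, tail=1, size=1
read(): buf=[_ _ _ _ _ _], head=1, tail=1, size=0
write(33): buf=[_ 33 _ _ _ _], head=1, tail=2, size=1
write(17): buf=[_ 33 17 _ _ _], head=1, tail=3, size=2
write(92): buf=[_ 33 17 92 _ _], head=1, tail=4, size=3
write(54): buf=[_ 33 17 92 54 _], head=1, tail=5, size=4
write(41): buf=[_ 33 17 92 54 41], head=1, tail=0, size=5
read(): buf=[_ _ 17 92 54 41], head=2, tail=0, size=4
read(): buf=[_ _ _ 92 54 41], head=3, tail=0, size=3
write(19): buf=[19 _ _ 92 54 41], head=3, tail=1, size=4
read(): buf=[19 _ _ _ 54 41], head=4, tail=1, size=3
read(): buf=[19 _ _ _ _ 41], head=5, tail=1, size=2
read(): buf=[19 _ _ _ _ _], head=0, tail=1, size=1
write(42): buf=[19 42 _ _ _ _], head=0, tail=2, size=2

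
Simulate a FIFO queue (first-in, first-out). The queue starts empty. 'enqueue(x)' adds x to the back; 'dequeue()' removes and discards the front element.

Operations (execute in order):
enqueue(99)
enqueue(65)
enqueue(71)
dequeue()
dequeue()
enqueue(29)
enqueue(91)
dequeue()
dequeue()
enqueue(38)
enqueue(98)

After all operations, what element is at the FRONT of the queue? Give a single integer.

Answer: 91

Derivation:
enqueue(99): queue = [99]
enqueue(65): queue = [99, 65]
enqueue(71): queue = [99, 65, 71]
dequeue(): queue = [65, 71]
dequeue(): queue = [71]
enqueue(29): queue = [71, 29]
enqueue(91): queue = [71, 29, 91]
dequeue(): queue = [29, 91]
dequeue(): queue = [91]
enqueue(38): queue = [91, 38]
enqueue(98): queue = [91, 38, 98]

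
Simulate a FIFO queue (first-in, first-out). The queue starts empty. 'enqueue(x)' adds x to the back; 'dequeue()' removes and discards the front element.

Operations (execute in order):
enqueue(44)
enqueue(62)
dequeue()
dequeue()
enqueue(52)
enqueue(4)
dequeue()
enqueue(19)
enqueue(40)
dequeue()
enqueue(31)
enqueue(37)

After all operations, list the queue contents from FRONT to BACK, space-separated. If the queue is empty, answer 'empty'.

Answer: 19 40 31 37

Derivation:
enqueue(44): [44]
enqueue(62): [44, 62]
dequeue(): [62]
dequeue(): []
enqueue(52): [52]
enqueue(4): [52, 4]
dequeue(): [4]
enqueue(19): [4, 19]
enqueue(40): [4, 19, 40]
dequeue(): [19, 40]
enqueue(31): [19, 40, 31]
enqueue(37): [19, 40, 31, 37]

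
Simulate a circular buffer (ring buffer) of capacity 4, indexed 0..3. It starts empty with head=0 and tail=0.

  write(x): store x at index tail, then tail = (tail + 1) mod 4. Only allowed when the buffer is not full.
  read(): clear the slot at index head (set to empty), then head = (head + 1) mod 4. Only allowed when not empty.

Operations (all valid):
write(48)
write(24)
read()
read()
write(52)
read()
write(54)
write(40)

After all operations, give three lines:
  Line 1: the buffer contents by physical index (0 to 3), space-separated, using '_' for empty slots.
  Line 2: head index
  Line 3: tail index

write(48): buf=[48 _ _ _], head=0, tail=1, size=1
write(24): buf=[48 24 _ _], head=0, tail=2, size=2
read(): buf=[_ 24 _ _], head=1, tail=2, size=1
read(): buf=[_ _ _ _], head=2, tail=2, size=0
write(52): buf=[_ _ 52 _], head=2, tail=3, size=1
read(): buf=[_ _ _ _], head=3, tail=3, size=0
write(54): buf=[_ _ _ 54], head=3, tail=0, size=1
write(40): buf=[40 _ _ 54], head=3, tail=1, size=2

Answer: 40 _ _ 54
3
1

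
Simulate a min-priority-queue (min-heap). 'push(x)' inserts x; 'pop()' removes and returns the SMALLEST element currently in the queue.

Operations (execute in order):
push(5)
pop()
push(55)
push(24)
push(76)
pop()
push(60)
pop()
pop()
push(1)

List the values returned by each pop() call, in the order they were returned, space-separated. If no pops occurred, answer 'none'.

push(5): heap contents = [5]
pop() → 5: heap contents = []
push(55): heap contents = [55]
push(24): heap contents = [24, 55]
push(76): heap contents = [24, 55, 76]
pop() → 24: heap contents = [55, 76]
push(60): heap contents = [55, 60, 76]
pop() → 55: heap contents = [60, 76]
pop() → 60: heap contents = [76]
push(1): heap contents = [1, 76]

Answer: 5 24 55 60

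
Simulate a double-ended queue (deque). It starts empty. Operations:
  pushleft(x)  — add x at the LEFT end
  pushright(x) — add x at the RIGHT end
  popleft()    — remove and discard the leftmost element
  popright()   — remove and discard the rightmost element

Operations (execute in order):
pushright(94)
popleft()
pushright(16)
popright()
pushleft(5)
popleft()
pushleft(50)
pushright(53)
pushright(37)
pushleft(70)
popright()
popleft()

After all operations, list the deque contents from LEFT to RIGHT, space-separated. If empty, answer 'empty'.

pushright(94): [94]
popleft(): []
pushright(16): [16]
popright(): []
pushleft(5): [5]
popleft(): []
pushleft(50): [50]
pushright(53): [50, 53]
pushright(37): [50, 53, 37]
pushleft(70): [70, 50, 53, 37]
popright(): [70, 50, 53]
popleft(): [50, 53]

Answer: 50 53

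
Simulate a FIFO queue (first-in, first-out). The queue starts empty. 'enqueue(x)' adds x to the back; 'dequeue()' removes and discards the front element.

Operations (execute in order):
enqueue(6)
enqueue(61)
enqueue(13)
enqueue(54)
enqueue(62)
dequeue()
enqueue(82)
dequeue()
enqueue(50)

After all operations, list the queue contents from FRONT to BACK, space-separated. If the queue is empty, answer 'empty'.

enqueue(6): [6]
enqueue(61): [6, 61]
enqueue(13): [6, 61, 13]
enqueue(54): [6, 61, 13, 54]
enqueue(62): [6, 61, 13, 54, 62]
dequeue(): [61, 13, 54, 62]
enqueue(82): [61, 13, 54, 62, 82]
dequeue(): [13, 54, 62, 82]
enqueue(50): [13, 54, 62, 82, 50]

Answer: 13 54 62 82 50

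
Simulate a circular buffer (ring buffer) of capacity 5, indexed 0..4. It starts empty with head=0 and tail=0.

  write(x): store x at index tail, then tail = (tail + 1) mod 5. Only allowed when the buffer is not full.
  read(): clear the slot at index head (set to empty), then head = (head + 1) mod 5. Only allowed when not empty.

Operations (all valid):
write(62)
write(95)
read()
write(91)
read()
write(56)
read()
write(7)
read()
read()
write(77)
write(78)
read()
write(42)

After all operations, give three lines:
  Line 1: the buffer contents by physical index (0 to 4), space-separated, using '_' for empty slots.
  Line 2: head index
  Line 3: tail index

write(62): buf=[62 _ _ _ _], head=0, tail=1, size=1
write(95): buf=[62 95 _ _ _], head=0, tail=2, size=2
read(): buf=[_ 95 _ _ _], head=1, tail=2, size=1
write(91): buf=[_ 95 91 _ _], head=1, tail=3, size=2
read(): buf=[_ _ 91 _ _], head=2, tail=3, size=1
write(56): buf=[_ _ 91 56 _], head=2, tail=4, size=2
read(): buf=[_ _ _ 56 _], head=3, tail=4, size=1
write(7): buf=[_ _ _ 56 7], head=3, tail=0, size=2
read(): buf=[_ _ _ _ 7], head=4, tail=0, size=1
read(): buf=[_ _ _ _ _], head=0, tail=0, size=0
write(77): buf=[77 _ _ _ _], head=0, tail=1, size=1
write(78): buf=[77 78 _ _ _], head=0, tail=2, size=2
read(): buf=[_ 78 _ _ _], head=1, tail=2, size=1
write(42): buf=[_ 78 42 _ _], head=1, tail=3, size=2

Answer: _ 78 42 _ _
1
3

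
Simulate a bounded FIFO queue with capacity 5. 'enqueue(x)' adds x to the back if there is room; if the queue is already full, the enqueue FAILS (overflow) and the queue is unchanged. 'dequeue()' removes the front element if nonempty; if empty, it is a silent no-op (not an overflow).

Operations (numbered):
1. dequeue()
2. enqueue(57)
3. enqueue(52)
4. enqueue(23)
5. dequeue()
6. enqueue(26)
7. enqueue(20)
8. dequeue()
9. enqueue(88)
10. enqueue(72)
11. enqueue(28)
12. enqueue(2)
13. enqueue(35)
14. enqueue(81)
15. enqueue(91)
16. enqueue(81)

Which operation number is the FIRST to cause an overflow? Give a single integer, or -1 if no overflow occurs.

1. dequeue(): empty, no-op, size=0
2. enqueue(57): size=1
3. enqueue(52): size=2
4. enqueue(23): size=3
5. dequeue(): size=2
6. enqueue(26): size=3
7. enqueue(20): size=4
8. dequeue(): size=3
9. enqueue(88): size=4
10. enqueue(72): size=5
11. enqueue(28): size=5=cap → OVERFLOW (fail)
12. enqueue(2): size=5=cap → OVERFLOW (fail)
13. enqueue(35): size=5=cap → OVERFLOW (fail)
14. enqueue(81): size=5=cap → OVERFLOW (fail)
15. enqueue(91): size=5=cap → OVERFLOW (fail)
16. enqueue(81): size=5=cap → OVERFLOW (fail)

Answer: 11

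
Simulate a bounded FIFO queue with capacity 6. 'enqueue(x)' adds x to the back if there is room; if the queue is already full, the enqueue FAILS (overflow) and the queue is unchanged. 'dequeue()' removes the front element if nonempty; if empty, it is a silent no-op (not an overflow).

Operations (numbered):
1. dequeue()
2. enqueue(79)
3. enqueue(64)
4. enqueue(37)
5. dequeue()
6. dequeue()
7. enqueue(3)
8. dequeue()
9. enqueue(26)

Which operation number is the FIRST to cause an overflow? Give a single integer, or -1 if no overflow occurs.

1. dequeue(): empty, no-op, size=0
2. enqueue(79): size=1
3. enqueue(64): size=2
4. enqueue(37): size=3
5. dequeue(): size=2
6. dequeue(): size=1
7. enqueue(3): size=2
8. dequeue(): size=1
9. enqueue(26): size=2

Answer: -1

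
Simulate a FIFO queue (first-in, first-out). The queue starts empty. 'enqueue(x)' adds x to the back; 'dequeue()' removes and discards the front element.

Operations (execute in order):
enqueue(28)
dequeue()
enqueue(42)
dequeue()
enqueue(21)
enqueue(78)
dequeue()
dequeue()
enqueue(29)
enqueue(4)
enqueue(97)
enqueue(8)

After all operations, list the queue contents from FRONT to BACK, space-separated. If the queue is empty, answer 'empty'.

Answer: 29 4 97 8

Derivation:
enqueue(28): [28]
dequeue(): []
enqueue(42): [42]
dequeue(): []
enqueue(21): [21]
enqueue(78): [21, 78]
dequeue(): [78]
dequeue(): []
enqueue(29): [29]
enqueue(4): [29, 4]
enqueue(97): [29, 4, 97]
enqueue(8): [29, 4, 97, 8]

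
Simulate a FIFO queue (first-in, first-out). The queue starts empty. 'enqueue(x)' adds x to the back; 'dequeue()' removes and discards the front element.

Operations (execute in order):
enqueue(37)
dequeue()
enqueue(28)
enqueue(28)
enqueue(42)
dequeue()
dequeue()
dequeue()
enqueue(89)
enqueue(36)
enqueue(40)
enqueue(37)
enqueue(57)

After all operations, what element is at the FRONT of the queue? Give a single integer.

Answer: 89

Derivation:
enqueue(37): queue = [37]
dequeue(): queue = []
enqueue(28): queue = [28]
enqueue(28): queue = [28, 28]
enqueue(42): queue = [28, 28, 42]
dequeue(): queue = [28, 42]
dequeue(): queue = [42]
dequeue(): queue = []
enqueue(89): queue = [89]
enqueue(36): queue = [89, 36]
enqueue(40): queue = [89, 36, 40]
enqueue(37): queue = [89, 36, 40, 37]
enqueue(57): queue = [89, 36, 40, 37, 57]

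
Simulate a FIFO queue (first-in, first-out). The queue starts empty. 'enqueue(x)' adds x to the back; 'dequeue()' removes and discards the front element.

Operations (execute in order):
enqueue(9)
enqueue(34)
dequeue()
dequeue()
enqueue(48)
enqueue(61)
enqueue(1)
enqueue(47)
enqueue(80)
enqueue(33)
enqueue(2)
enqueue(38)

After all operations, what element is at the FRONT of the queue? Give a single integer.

enqueue(9): queue = [9]
enqueue(34): queue = [9, 34]
dequeue(): queue = [34]
dequeue(): queue = []
enqueue(48): queue = [48]
enqueue(61): queue = [48, 61]
enqueue(1): queue = [48, 61, 1]
enqueue(47): queue = [48, 61, 1, 47]
enqueue(80): queue = [48, 61, 1, 47, 80]
enqueue(33): queue = [48, 61, 1, 47, 80, 33]
enqueue(2): queue = [48, 61, 1, 47, 80, 33, 2]
enqueue(38): queue = [48, 61, 1, 47, 80, 33, 2, 38]

Answer: 48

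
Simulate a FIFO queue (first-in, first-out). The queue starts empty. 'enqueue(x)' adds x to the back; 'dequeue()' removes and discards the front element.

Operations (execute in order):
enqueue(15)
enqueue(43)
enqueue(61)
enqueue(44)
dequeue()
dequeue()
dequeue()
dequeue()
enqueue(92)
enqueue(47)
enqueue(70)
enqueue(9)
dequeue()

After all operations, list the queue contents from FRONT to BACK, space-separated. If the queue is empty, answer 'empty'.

Answer: 47 70 9

Derivation:
enqueue(15): [15]
enqueue(43): [15, 43]
enqueue(61): [15, 43, 61]
enqueue(44): [15, 43, 61, 44]
dequeue(): [43, 61, 44]
dequeue(): [61, 44]
dequeue(): [44]
dequeue(): []
enqueue(92): [92]
enqueue(47): [92, 47]
enqueue(70): [92, 47, 70]
enqueue(9): [92, 47, 70, 9]
dequeue(): [47, 70, 9]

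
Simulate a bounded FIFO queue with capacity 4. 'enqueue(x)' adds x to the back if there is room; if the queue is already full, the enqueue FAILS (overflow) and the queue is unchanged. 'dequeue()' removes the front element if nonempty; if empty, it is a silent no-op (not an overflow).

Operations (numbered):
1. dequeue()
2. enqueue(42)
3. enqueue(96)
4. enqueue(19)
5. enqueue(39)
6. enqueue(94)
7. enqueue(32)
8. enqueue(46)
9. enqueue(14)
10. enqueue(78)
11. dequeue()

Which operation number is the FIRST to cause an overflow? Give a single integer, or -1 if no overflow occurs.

1. dequeue(): empty, no-op, size=0
2. enqueue(42): size=1
3. enqueue(96): size=2
4. enqueue(19): size=3
5. enqueue(39): size=4
6. enqueue(94): size=4=cap → OVERFLOW (fail)
7. enqueue(32): size=4=cap → OVERFLOW (fail)
8. enqueue(46): size=4=cap → OVERFLOW (fail)
9. enqueue(14): size=4=cap → OVERFLOW (fail)
10. enqueue(78): size=4=cap → OVERFLOW (fail)
11. dequeue(): size=3

Answer: 6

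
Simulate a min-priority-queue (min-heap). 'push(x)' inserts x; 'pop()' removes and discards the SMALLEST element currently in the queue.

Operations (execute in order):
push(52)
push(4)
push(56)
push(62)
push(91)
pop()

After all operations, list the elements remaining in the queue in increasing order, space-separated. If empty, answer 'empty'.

push(52): heap contents = [52]
push(4): heap contents = [4, 52]
push(56): heap contents = [4, 52, 56]
push(62): heap contents = [4, 52, 56, 62]
push(91): heap contents = [4, 52, 56, 62, 91]
pop() → 4: heap contents = [52, 56, 62, 91]

Answer: 52 56 62 91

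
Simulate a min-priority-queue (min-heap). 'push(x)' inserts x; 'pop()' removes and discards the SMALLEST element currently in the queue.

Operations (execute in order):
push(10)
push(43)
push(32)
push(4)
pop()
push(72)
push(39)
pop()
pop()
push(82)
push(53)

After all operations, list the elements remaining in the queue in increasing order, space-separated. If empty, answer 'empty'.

Answer: 39 43 53 72 82

Derivation:
push(10): heap contents = [10]
push(43): heap contents = [10, 43]
push(32): heap contents = [10, 32, 43]
push(4): heap contents = [4, 10, 32, 43]
pop() → 4: heap contents = [10, 32, 43]
push(72): heap contents = [10, 32, 43, 72]
push(39): heap contents = [10, 32, 39, 43, 72]
pop() → 10: heap contents = [32, 39, 43, 72]
pop() → 32: heap contents = [39, 43, 72]
push(82): heap contents = [39, 43, 72, 82]
push(53): heap contents = [39, 43, 53, 72, 82]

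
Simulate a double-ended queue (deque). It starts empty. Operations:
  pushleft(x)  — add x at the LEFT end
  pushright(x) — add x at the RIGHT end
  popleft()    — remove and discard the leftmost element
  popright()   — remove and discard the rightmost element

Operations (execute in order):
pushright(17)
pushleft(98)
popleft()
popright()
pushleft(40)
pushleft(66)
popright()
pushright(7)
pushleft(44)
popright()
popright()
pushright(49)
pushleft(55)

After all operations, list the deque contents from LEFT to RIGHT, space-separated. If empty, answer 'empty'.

Answer: 55 44 49

Derivation:
pushright(17): [17]
pushleft(98): [98, 17]
popleft(): [17]
popright(): []
pushleft(40): [40]
pushleft(66): [66, 40]
popright(): [66]
pushright(7): [66, 7]
pushleft(44): [44, 66, 7]
popright(): [44, 66]
popright(): [44]
pushright(49): [44, 49]
pushleft(55): [55, 44, 49]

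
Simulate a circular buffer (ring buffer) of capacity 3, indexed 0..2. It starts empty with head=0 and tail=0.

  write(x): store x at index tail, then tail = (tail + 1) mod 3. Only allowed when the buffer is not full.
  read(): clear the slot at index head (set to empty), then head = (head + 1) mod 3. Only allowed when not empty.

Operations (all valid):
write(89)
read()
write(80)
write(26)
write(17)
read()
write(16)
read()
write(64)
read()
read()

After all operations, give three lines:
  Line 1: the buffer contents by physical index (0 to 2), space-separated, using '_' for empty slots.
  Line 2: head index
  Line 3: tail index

write(89): buf=[89 _ _], head=0, tail=1, size=1
read(): buf=[_ _ _], head=1, tail=1, size=0
write(80): buf=[_ 80 _], head=1, tail=2, size=1
write(26): buf=[_ 80 26], head=1, tail=0, size=2
write(17): buf=[17 80 26], head=1, tail=1, size=3
read(): buf=[17 _ 26], head=2, tail=1, size=2
write(16): buf=[17 16 26], head=2, tail=2, size=3
read(): buf=[17 16 _], head=0, tail=2, size=2
write(64): buf=[17 16 64], head=0, tail=0, size=3
read(): buf=[_ 16 64], head=1, tail=0, size=2
read(): buf=[_ _ 64], head=2, tail=0, size=1

Answer: _ _ 64
2
0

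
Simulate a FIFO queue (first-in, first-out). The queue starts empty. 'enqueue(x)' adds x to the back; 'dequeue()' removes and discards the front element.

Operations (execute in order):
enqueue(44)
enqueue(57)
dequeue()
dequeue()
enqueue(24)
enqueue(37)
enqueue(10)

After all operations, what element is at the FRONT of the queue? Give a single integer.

Answer: 24

Derivation:
enqueue(44): queue = [44]
enqueue(57): queue = [44, 57]
dequeue(): queue = [57]
dequeue(): queue = []
enqueue(24): queue = [24]
enqueue(37): queue = [24, 37]
enqueue(10): queue = [24, 37, 10]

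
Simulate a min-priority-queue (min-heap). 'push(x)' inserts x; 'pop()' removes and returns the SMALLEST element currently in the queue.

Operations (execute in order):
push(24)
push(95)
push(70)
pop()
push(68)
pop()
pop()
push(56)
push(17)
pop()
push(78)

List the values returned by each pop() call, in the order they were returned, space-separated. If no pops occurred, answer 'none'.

push(24): heap contents = [24]
push(95): heap contents = [24, 95]
push(70): heap contents = [24, 70, 95]
pop() → 24: heap contents = [70, 95]
push(68): heap contents = [68, 70, 95]
pop() → 68: heap contents = [70, 95]
pop() → 70: heap contents = [95]
push(56): heap contents = [56, 95]
push(17): heap contents = [17, 56, 95]
pop() → 17: heap contents = [56, 95]
push(78): heap contents = [56, 78, 95]

Answer: 24 68 70 17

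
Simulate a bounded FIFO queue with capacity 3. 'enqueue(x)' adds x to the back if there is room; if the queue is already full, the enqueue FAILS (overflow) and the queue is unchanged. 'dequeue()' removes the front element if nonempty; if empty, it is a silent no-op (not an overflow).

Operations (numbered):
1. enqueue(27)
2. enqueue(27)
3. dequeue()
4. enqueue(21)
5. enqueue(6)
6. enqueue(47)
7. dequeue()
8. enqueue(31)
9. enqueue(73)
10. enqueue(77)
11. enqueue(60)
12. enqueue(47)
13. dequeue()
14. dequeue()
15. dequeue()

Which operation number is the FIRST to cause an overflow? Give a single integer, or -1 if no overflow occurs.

Answer: 6

Derivation:
1. enqueue(27): size=1
2. enqueue(27): size=2
3. dequeue(): size=1
4. enqueue(21): size=2
5. enqueue(6): size=3
6. enqueue(47): size=3=cap → OVERFLOW (fail)
7. dequeue(): size=2
8. enqueue(31): size=3
9. enqueue(73): size=3=cap → OVERFLOW (fail)
10. enqueue(77): size=3=cap → OVERFLOW (fail)
11. enqueue(60): size=3=cap → OVERFLOW (fail)
12. enqueue(47): size=3=cap → OVERFLOW (fail)
13. dequeue(): size=2
14. dequeue(): size=1
15. dequeue(): size=0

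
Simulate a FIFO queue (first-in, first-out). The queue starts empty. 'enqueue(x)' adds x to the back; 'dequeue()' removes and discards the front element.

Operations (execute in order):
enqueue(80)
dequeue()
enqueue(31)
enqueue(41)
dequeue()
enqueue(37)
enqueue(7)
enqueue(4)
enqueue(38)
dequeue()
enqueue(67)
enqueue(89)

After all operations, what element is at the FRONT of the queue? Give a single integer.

Answer: 37

Derivation:
enqueue(80): queue = [80]
dequeue(): queue = []
enqueue(31): queue = [31]
enqueue(41): queue = [31, 41]
dequeue(): queue = [41]
enqueue(37): queue = [41, 37]
enqueue(7): queue = [41, 37, 7]
enqueue(4): queue = [41, 37, 7, 4]
enqueue(38): queue = [41, 37, 7, 4, 38]
dequeue(): queue = [37, 7, 4, 38]
enqueue(67): queue = [37, 7, 4, 38, 67]
enqueue(89): queue = [37, 7, 4, 38, 67, 89]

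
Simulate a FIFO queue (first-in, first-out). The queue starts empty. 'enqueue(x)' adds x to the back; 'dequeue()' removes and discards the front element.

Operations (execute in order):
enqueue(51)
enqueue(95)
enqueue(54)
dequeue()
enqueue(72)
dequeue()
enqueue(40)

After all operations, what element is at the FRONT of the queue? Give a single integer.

Answer: 54

Derivation:
enqueue(51): queue = [51]
enqueue(95): queue = [51, 95]
enqueue(54): queue = [51, 95, 54]
dequeue(): queue = [95, 54]
enqueue(72): queue = [95, 54, 72]
dequeue(): queue = [54, 72]
enqueue(40): queue = [54, 72, 40]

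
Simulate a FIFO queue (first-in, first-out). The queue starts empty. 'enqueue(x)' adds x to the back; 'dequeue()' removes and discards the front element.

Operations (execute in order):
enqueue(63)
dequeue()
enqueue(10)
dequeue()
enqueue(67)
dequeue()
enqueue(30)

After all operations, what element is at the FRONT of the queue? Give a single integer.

Answer: 30

Derivation:
enqueue(63): queue = [63]
dequeue(): queue = []
enqueue(10): queue = [10]
dequeue(): queue = []
enqueue(67): queue = [67]
dequeue(): queue = []
enqueue(30): queue = [30]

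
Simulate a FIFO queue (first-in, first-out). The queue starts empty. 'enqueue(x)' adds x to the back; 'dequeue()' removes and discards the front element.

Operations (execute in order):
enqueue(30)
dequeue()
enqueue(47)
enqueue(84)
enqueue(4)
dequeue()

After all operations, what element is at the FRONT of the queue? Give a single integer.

enqueue(30): queue = [30]
dequeue(): queue = []
enqueue(47): queue = [47]
enqueue(84): queue = [47, 84]
enqueue(4): queue = [47, 84, 4]
dequeue(): queue = [84, 4]

Answer: 84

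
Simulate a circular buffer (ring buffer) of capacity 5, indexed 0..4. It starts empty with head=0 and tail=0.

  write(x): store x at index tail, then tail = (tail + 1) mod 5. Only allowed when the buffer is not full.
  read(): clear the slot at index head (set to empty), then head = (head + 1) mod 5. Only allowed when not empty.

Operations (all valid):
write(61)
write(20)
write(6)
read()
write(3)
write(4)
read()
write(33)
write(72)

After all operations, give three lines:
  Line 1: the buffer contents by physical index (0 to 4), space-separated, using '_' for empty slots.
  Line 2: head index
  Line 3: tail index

write(61): buf=[61 _ _ _ _], head=0, tail=1, size=1
write(20): buf=[61 20 _ _ _], head=0, tail=2, size=2
write(6): buf=[61 20 6 _ _], head=0, tail=3, size=3
read(): buf=[_ 20 6 _ _], head=1, tail=3, size=2
write(3): buf=[_ 20 6 3 _], head=1, tail=4, size=3
write(4): buf=[_ 20 6 3 4], head=1, tail=0, size=4
read(): buf=[_ _ 6 3 4], head=2, tail=0, size=3
write(33): buf=[33 _ 6 3 4], head=2, tail=1, size=4
write(72): buf=[33 72 6 3 4], head=2, tail=2, size=5

Answer: 33 72 6 3 4
2
2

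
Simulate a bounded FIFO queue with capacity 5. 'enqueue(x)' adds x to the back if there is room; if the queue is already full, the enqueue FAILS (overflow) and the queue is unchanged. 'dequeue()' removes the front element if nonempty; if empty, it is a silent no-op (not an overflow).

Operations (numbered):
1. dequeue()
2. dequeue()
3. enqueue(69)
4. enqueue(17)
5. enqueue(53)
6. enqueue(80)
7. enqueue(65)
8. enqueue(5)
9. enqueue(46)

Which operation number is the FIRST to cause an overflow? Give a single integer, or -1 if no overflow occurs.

1. dequeue(): empty, no-op, size=0
2. dequeue(): empty, no-op, size=0
3. enqueue(69): size=1
4. enqueue(17): size=2
5. enqueue(53): size=3
6. enqueue(80): size=4
7. enqueue(65): size=5
8. enqueue(5): size=5=cap → OVERFLOW (fail)
9. enqueue(46): size=5=cap → OVERFLOW (fail)

Answer: 8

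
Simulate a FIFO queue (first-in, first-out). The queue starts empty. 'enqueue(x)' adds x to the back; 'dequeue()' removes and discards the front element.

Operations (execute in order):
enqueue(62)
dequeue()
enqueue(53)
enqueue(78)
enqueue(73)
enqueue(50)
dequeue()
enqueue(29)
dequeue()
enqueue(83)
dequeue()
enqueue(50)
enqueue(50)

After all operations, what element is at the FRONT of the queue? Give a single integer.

Answer: 50

Derivation:
enqueue(62): queue = [62]
dequeue(): queue = []
enqueue(53): queue = [53]
enqueue(78): queue = [53, 78]
enqueue(73): queue = [53, 78, 73]
enqueue(50): queue = [53, 78, 73, 50]
dequeue(): queue = [78, 73, 50]
enqueue(29): queue = [78, 73, 50, 29]
dequeue(): queue = [73, 50, 29]
enqueue(83): queue = [73, 50, 29, 83]
dequeue(): queue = [50, 29, 83]
enqueue(50): queue = [50, 29, 83, 50]
enqueue(50): queue = [50, 29, 83, 50, 50]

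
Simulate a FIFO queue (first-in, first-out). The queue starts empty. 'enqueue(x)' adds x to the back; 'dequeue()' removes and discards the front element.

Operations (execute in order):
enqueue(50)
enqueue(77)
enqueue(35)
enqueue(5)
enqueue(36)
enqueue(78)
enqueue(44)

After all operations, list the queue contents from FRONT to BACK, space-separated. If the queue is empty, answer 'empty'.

enqueue(50): [50]
enqueue(77): [50, 77]
enqueue(35): [50, 77, 35]
enqueue(5): [50, 77, 35, 5]
enqueue(36): [50, 77, 35, 5, 36]
enqueue(78): [50, 77, 35, 5, 36, 78]
enqueue(44): [50, 77, 35, 5, 36, 78, 44]

Answer: 50 77 35 5 36 78 44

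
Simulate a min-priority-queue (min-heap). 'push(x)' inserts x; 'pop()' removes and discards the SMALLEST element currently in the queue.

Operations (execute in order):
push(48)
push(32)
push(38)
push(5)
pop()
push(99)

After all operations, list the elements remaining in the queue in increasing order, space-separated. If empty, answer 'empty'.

push(48): heap contents = [48]
push(32): heap contents = [32, 48]
push(38): heap contents = [32, 38, 48]
push(5): heap contents = [5, 32, 38, 48]
pop() → 5: heap contents = [32, 38, 48]
push(99): heap contents = [32, 38, 48, 99]

Answer: 32 38 48 99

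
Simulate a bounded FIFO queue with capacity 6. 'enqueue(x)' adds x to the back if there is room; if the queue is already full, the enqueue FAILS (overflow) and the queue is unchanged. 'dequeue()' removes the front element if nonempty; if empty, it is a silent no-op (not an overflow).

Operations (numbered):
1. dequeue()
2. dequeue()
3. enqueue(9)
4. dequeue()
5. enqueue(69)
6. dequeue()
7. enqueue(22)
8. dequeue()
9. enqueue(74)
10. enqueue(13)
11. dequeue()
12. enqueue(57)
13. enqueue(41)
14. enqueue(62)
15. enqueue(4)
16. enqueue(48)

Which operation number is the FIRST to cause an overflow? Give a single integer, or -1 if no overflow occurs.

Answer: -1

Derivation:
1. dequeue(): empty, no-op, size=0
2. dequeue(): empty, no-op, size=0
3. enqueue(9): size=1
4. dequeue(): size=0
5. enqueue(69): size=1
6. dequeue(): size=0
7. enqueue(22): size=1
8. dequeue(): size=0
9. enqueue(74): size=1
10. enqueue(13): size=2
11. dequeue(): size=1
12. enqueue(57): size=2
13. enqueue(41): size=3
14. enqueue(62): size=4
15. enqueue(4): size=5
16. enqueue(48): size=6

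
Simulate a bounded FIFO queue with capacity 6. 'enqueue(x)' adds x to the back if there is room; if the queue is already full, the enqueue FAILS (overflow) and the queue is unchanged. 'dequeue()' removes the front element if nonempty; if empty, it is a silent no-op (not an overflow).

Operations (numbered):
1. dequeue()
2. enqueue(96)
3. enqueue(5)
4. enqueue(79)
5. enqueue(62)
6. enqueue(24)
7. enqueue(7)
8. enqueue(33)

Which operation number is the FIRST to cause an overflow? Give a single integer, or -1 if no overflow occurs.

Answer: 8

Derivation:
1. dequeue(): empty, no-op, size=0
2. enqueue(96): size=1
3. enqueue(5): size=2
4. enqueue(79): size=3
5. enqueue(62): size=4
6. enqueue(24): size=5
7. enqueue(7): size=6
8. enqueue(33): size=6=cap → OVERFLOW (fail)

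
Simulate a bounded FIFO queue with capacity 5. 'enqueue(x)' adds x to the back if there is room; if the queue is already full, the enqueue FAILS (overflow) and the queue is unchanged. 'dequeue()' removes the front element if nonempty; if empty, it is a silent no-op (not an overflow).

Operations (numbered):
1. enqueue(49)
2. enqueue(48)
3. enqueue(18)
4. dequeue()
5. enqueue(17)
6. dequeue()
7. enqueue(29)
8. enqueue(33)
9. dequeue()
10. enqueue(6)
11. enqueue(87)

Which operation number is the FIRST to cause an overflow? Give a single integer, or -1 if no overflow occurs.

Answer: -1

Derivation:
1. enqueue(49): size=1
2. enqueue(48): size=2
3. enqueue(18): size=3
4. dequeue(): size=2
5. enqueue(17): size=3
6. dequeue(): size=2
7. enqueue(29): size=3
8. enqueue(33): size=4
9. dequeue(): size=3
10. enqueue(6): size=4
11. enqueue(87): size=5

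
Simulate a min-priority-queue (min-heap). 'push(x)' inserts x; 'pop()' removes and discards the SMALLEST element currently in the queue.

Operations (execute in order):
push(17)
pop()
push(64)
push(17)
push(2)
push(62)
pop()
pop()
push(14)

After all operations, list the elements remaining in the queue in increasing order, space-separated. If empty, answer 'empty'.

push(17): heap contents = [17]
pop() → 17: heap contents = []
push(64): heap contents = [64]
push(17): heap contents = [17, 64]
push(2): heap contents = [2, 17, 64]
push(62): heap contents = [2, 17, 62, 64]
pop() → 2: heap contents = [17, 62, 64]
pop() → 17: heap contents = [62, 64]
push(14): heap contents = [14, 62, 64]

Answer: 14 62 64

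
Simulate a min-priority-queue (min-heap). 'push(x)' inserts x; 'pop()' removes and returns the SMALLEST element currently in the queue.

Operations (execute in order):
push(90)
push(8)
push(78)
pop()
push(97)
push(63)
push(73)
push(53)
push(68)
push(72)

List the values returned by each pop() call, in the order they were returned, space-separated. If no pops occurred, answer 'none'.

Answer: 8

Derivation:
push(90): heap contents = [90]
push(8): heap contents = [8, 90]
push(78): heap contents = [8, 78, 90]
pop() → 8: heap contents = [78, 90]
push(97): heap contents = [78, 90, 97]
push(63): heap contents = [63, 78, 90, 97]
push(73): heap contents = [63, 73, 78, 90, 97]
push(53): heap contents = [53, 63, 73, 78, 90, 97]
push(68): heap contents = [53, 63, 68, 73, 78, 90, 97]
push(72): heap contents = [53, 63, 68, 72, 73, 78, 90, 97]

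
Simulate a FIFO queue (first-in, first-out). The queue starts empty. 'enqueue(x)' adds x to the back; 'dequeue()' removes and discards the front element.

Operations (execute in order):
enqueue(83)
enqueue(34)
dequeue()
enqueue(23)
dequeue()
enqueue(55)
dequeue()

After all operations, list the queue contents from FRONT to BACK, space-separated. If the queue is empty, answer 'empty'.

enqueue(83): [83]
enqueue(34): [83, 34]
dequeue(): [34]
enqueue(23): [34, 23]
dequeue(): [23]
enqueue(55): [23, 55]
dequeue(): [55]

Answer: 55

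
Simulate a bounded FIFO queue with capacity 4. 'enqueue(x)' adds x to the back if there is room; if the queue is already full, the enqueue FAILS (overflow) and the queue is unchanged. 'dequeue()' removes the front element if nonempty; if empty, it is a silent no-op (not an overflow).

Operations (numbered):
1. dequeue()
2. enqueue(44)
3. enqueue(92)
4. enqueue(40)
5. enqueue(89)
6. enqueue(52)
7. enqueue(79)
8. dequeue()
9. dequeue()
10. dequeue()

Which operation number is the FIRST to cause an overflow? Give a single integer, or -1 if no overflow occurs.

Answer: 6

Derivation:
1. dequeue(): empty, no-op, size=0
2. enqueue(44): size=1
3. enqueue(92): size=2
4. enqueue(40): size=3
5. enqueue(89): size=4
6. enqueue(52): size=4=cap → OVERFLOW (fail)
7. enqueue(79): size=4=cap → OVERFLOW (fail)
8. dequeue(): size=3
9. dequeue(): size=2
10. dequeue(): size=1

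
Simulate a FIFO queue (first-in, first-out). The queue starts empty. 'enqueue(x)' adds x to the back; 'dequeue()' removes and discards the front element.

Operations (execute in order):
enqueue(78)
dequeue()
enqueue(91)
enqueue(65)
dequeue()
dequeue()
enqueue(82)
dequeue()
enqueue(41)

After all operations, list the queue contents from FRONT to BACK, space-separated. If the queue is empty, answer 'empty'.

Answer: 41

Derivation:
enqueue(78): [78]
dequeue(): []
enqueue(91): [91]
enqueue(65): [91, 65]
dequeue(): [65]
dequeue(): []
enqueue(82): [82]
dequeue(): []
enqueue(41): [41]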